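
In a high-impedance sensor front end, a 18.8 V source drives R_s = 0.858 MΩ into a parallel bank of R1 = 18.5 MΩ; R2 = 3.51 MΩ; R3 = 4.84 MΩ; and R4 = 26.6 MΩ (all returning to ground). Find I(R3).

I ≈ 2.59 µA

Parallel bank: R_p = 1/(1/18.5 + 1/3.51 + 1/4.84 + 1/26.6) = 1.715 MΩ.
V_A by voltage divider: V_A = 18.8 × 1.715/(0.858 + 1.715) = 12.53 V.
I(R3) = V_A / R3 = 12.53/4.84 = 2.589 µA.
(Check via current divider: I_total = 7.307 µA; share G_k/ΣG = 0.3543 → same result.)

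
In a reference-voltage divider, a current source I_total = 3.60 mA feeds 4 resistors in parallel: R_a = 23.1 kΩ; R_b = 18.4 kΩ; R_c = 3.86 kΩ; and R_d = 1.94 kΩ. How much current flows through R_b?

I ≈ 0.224 mA

Conductances: ΣG = 1/23.1 + 1/18.4 + 1/3.86 + 1/1.94 = 0.8722 (1/kΩ).
By the current-divider rule, I = I_total · G_k/ΣG = 3.60 × 0.06231 = 0.2243 mA.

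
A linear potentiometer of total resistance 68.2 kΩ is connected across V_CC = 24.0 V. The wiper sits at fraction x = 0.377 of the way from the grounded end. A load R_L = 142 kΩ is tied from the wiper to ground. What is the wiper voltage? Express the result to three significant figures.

Split the track: R_lower = x·R_p = 25.71 kΩ, R_upper = (1−x)·R_p = 42.49 kΩ.
Lower segment in parallel with the load: 25.71 ‖ 142 = 21.77 kΩ.
Loaded-divider output: V_out = 24.0 × 0.3388 = 8.131 V.
(Unloaded: V_out = x·V_CC = 9.05 V.)

V_out ≈ 8.13 V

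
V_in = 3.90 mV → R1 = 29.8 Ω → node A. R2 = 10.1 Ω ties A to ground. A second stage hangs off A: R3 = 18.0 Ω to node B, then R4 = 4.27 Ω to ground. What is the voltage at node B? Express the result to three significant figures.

V_B ≈ 0.141 mV

Node A sees R2 in parallel with the series input of stage 2, R3 + R4 = 22.27 Ω.
R2 ‖ (R3+R4) = 6.949 Ω.
V_A = 3.90 × 6.949/(29.8 + 6.949) = 0.7374 mV.
Then the unloaded second divider: V_B = V_A × R4/(R3+R4) = 0.7374 × 0.1917 = 0.1414 mV.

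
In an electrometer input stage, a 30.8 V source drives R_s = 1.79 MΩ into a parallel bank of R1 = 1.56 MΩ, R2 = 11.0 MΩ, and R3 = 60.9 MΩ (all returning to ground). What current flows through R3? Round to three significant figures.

I ≈ 0.216 µA

Equivalent of the parallel group: R_p = 1.336 MΩ.
Node voltage V_A = V_CC · R_p/(R_s + R_p) = 30.8 × 0.4274 = 13.16 V.
I(R3) = V_A / R3 = 13.16/60.9 = 0.2162 µA.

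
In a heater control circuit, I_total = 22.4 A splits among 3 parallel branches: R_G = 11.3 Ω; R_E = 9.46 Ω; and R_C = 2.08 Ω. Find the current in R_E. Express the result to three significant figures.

Conductances: ΣG = 1/11.3 + 1/9.46 + 1/2.08 = 0.6750 (1/Ω).
R_E takes the fraction G_k/ΣG = 0.1057/0.6750 = 0.1566, so I = 22.4 × 0.1566 = 3.508 A.

I ≈ 3.51 A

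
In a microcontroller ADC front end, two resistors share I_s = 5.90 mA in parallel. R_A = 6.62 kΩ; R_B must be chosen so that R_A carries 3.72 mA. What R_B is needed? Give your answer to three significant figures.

Two-branch current divider: I_A = I_s · R_B/(R_A + R_B).
3.72/5.90 = R_B/(R_A + R_B) → R_B = R_A · (0.6305)/(1 − 0.6305) = 6.62 × 1.706 = 11.30 kΩ.

R_B ≈ 11.3 kΩ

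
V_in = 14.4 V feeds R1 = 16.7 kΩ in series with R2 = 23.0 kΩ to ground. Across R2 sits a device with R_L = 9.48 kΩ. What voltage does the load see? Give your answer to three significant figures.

V_out ≈ 4.13 V

First combine the lower leg with the load: R2 ‖ R_L = 6.713 kΩ.
Now apply the divider: V_out = 14.4 × 0.2867 = 4.129 V.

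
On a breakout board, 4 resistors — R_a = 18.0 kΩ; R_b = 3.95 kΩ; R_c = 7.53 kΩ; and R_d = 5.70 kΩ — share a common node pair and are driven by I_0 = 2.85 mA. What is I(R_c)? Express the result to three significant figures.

I ≈ 0.613 mA

Conductances: ΣG = 1/18.0 + 1/3.95 + 1/7.53 + 1/5.70 = 0.6170 (1/kΩ).
By the current-divider rule, I = I_0 · G_k/ΣG = 2.85 × 0.2153 = 0.6135 mA.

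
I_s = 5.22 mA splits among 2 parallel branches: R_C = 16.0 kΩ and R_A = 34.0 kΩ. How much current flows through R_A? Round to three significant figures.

For two parallel branches, I_k = I_s · (other R)/(sum of R).
So I = 5.22 × 16.0/50.00 = 1.670 mA.

I ≈ 1.67 mA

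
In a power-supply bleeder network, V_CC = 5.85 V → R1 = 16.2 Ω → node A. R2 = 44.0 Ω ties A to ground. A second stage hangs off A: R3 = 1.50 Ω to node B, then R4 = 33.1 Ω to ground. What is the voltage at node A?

The second stage (R3 + R4 = 34.60 Ω) loads node A in parallel with R2.
Effective lower resistance at A: R2 ‖ 34.60 = 19.37 Ω.
First divider: V_A = V_CC · 19.37/(16.2 + 19.37) = 3.186 V.

V_A ≈ 3.19 V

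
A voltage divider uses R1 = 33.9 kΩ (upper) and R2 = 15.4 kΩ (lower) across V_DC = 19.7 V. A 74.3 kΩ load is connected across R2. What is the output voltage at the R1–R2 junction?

The load sits in parallel with R2, giving an effective lower resistance R2' = R2·R_L/(R2+R_L) = 12.76 kΩ.
Voltage divider with the loaded lower leg: V_out = 19.7 × 12.76/(33.9 + 12.76) = 19.7 × 0.2734 = 5.386 V.

V_out ≈ 5.39 V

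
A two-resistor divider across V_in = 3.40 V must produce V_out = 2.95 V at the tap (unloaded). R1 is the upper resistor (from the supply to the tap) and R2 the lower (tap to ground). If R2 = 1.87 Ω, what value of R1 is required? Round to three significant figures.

R1 ≈ 0.285 Ω

V_out/V_in = R2/(R1+R2) = 0.8676.
R1 = R2·(1/k − 1) = 1.87 × 0.1525 = 0.2853 Ω.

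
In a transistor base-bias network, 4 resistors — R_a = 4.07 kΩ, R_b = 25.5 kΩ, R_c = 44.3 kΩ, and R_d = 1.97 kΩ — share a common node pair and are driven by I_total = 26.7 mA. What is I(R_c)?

I ≈ 0.739 mA

Total conductance ΣG = 1/4.07 + 1/25.5 + 1/44.3 + 1/1.97 = 0.8151 (units of 1/kΩ).
R_c takes the fraction G_k/ΣG = 0.02257/0.8151 = 0.02769, so I = 26.7 × 0.02769 = 0.7394 mA.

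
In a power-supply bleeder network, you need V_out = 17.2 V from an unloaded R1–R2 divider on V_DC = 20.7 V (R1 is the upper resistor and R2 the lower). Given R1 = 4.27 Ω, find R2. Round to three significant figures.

Required fraction k = V_out/V_DC = 0.8309.
Rearranging, R2 = R1·k/(1−k) = 4.27 × 4.914 = 20.98 Ω.

R2 ≈ 21.0 Ω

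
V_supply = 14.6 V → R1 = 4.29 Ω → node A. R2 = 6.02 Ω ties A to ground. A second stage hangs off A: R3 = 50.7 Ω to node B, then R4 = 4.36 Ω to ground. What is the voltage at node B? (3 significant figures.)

Looking into the second stage from A: R3 + R4 = 55.06 Ω appears in parallel with R2.
Effective lower resistance at A: R2 ‖ 55.06 = 5.427 Ω.
So V_A = 14.6 × 0.5585 = 8.154 V.
V_B = V_A × 0.07919 = 0.6457 V.

V_B ≈ 0.646 V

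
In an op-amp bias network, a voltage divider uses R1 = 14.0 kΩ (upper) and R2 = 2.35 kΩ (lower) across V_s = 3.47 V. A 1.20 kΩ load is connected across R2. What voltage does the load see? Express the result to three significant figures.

First combine the lower leg with the load: R2 ‖ R_L = 0.7944 kΩ.
Voltage divider with the loaded lower leg: V_out = 3.47 × 0.7944/(14.0 + 0.7944) = 3.47 × 0.05369 = 0.1863 V.

V_out ≈ 0.186 V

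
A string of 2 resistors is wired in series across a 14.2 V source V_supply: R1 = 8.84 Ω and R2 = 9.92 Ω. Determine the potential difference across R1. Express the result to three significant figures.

Total series resistance ΣR = 8.84 + 9.92 = 18.76 Ω.
Voltage divider: V = V_supply · (8.840 / 18.76) = 14.2 × 0.4712 = 6.691 V.

V ≈ 6.69 V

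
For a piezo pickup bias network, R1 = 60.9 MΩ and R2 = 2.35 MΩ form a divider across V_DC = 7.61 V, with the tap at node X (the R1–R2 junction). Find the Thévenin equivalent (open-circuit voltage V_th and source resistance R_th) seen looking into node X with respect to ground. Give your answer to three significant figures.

V_th ≈ 0.283 V, R_th ≈ 2.26 MΩ

V_th is the unloaded tap voltage: V_DC · R2/(R1+R2) = 7.61 × 0.03715 = 0.2827 V.
Zeroing V_DC shorts the top of R1 to ground, so R_th = R1 ‖ R2 = 2.263 MΩ.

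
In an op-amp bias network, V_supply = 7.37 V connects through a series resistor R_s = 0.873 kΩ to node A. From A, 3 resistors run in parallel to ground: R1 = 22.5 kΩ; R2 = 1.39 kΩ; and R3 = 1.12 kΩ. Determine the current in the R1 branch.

I ≈ 0.134 mA

Parallel bank: R_p = 1/(1/22.5 + 1/1.39 + 1/1.12) = 0.6036 kΩ.
V_A by voltage divider: V_A = 7.37 × 0.6036/(0.873 + 0.6036) = 3.013 V.
I(R1) = V_A / R1 = 3.013/22.5 = 0.1339 mA.
(Check via current divider: I_total = 4.991 mA; share G_k/ΣG = 0.02683 → same result.)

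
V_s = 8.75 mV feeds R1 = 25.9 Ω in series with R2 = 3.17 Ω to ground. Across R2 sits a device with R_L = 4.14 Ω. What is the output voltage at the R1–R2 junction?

R2 ‖ R_L = (3.17 × 4.14)/(3.17 + 4.14) = 1.795 Ω.
Then V_out = V_s · R2'/(R1 + R2') = 8.75 × 1.795/27.70 = 0.5672 mV.

V_out ≈ 0.567 mV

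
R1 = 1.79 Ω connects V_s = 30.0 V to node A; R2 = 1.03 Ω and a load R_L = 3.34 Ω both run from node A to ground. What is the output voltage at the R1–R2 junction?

The load sits in parallel with R2, giving an effective lower resistance R2' = R2·R_L/(R2+R_L) = 0.7872 Ω.
Voltage divider with the loaded lower leg: V_out = 30.0 × 0.7872/(1.79 + 0.7872) = 30.0 × 0.3055 = 9.164 V.
(Unloaded it would be 11.0 V; the load pulls it down.)

V_out ≈ 9.16 V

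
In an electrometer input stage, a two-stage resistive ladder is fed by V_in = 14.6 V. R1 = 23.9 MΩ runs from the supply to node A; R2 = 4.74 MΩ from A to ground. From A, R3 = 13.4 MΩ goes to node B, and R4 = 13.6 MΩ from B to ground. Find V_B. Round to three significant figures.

V_B ≈ 1.06 V

Node A sees R2 in parallel with the series input of stage 2, R3 + R4 = 27.00 MΩ.
R2 ‖ (R3+R4) = 4.032 MΩ.
First divider: V_A = V_in · 4.032/(23.9 + 4.032) = 2.108 V.
V_B = V_A × 0.5037 = 1.062 V.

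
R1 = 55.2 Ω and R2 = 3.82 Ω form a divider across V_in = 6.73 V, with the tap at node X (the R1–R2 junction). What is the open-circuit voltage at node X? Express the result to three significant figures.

V_th is the unloaded tap voltage: V_in · R2/(R1+R2) = 6.73 × 0.06472 = 0.4356 V.

V_th ≈ 0.436 V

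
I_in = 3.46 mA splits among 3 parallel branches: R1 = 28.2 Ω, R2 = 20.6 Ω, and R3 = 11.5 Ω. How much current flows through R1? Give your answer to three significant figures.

I ≈ 0.718 mA

Total conductance ΣG = 1/28.2 + 1/20.6 + 1/11.5 = 0.1710 (units of 1/Ω).
Current divider: I(R1) = I_in · G_k/ΣG = 3.46 × (0.03546/0.1710) = 3.46 × 0.2074 = 0.7177 mA.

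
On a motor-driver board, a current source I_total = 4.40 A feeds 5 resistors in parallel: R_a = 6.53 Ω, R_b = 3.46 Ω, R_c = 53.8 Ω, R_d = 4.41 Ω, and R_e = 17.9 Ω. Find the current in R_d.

I ≈ 1.34 A

ΣG = 1/6.53 + 1/3.46 + 1/53.8 + 1/4.41 + 1/17.9 = 0.7434.
By the current-divider rule, I = I_total · G_k/ΣG = 4.40 × 0.3050 = 1.342 A.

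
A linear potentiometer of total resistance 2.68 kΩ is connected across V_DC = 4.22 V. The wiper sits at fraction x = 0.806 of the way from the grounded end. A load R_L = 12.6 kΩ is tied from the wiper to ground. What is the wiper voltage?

Split the track: R_lower = x·R_p = 2.160 kΩ, R_upper = (1−x)·R_p = 0.5199 kΩ.
(x·R_p) ‖ R_L = 1.844 kΩ.
Loaded-divider output: V_out = 4.22 × 0.7801 = 3.292 V.

V_out ≈ 3.29 V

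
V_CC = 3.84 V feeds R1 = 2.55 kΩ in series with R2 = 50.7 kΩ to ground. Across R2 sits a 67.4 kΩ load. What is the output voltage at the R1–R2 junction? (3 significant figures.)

V_out ≈ 3.53 V

The load sits in parallel with R2, giving an effective lower resistance R2' = R2·R_L/(R2+R_L) = 28.93 kΩ.
Now apply the divider: V_out = 3.84 × 0.9190 = 3.529 V.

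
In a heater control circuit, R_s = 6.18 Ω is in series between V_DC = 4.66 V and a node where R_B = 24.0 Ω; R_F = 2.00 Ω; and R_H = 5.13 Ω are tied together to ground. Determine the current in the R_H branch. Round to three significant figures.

Combine the parallel branches: R_p = (1/24.0 + 1/2.00 + 1/5.13)⁻¹ = 1.358 Ω.
Node voltage V_A = V_DC · R_p/(R_s + R_p) = 4.66 × 0.1801 = 0.8393 V.
I(R_H) = V_A / R_H = 0.8393/5.13 = 0.1636 A.

I ≈ 0.164 A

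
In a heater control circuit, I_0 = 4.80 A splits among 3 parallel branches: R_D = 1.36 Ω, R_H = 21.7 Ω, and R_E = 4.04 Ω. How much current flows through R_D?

ΣG = 1/1.36 + 1/21.7 + 1/4.04 = 1.029.
R_D takes the fraction G_k/ΣG = 0.7353/1.029 = 0.7146, so I = 4.80 × 0.7146 = 3.430 A.

I ≈ 3.43 A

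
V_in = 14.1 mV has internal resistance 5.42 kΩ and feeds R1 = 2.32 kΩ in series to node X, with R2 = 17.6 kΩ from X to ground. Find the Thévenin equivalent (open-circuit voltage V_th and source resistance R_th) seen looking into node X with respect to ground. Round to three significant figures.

R1' = 5.42 + 2.32 = 7.740 kΩ (source resistance + R1).
Open-circuit (no load on X): V_th = V_in · R2/(R1' + R2) = 14.1 × 17.6/(7.740 + 17.6) = 9.793 mV.
Looking into X with the source shorted: R_th = R1'·R2/(R1'+R2) = 7.740 × 17.6/25.34 = 5.376 kΩ.

V_th ≈ 9.79 mV, R_th ≈ 5.38 kΩ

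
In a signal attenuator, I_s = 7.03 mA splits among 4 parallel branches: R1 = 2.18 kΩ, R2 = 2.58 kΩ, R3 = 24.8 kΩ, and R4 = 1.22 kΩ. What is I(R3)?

ΣG = 1/2.18 + 1/2.58 + 1/24.8 + 1/1.22 = 1.706.
By the current-divider rule, I = I_s · G_k/ΣG = 7.03 × 0.02363 = 0.1661 mA.

I ≈ 0.166 mA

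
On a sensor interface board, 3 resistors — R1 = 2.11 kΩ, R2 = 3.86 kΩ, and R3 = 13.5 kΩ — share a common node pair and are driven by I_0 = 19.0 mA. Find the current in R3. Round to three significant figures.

Conductances: ΣG = 1/2.11 + 1/3.86 + 1/13.5 = 0.8071 (1/kΩ).
R3 takes the fraction G_k/ΣG = 0.07407/0.8071 = 0.09178, so I = 19.0 × 0.09178 = 1.744 mA.

I ≈ 1.74 mA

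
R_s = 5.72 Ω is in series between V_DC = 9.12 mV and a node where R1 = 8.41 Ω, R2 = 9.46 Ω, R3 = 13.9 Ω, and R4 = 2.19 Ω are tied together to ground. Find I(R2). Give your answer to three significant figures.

Equivalent of the parallel group: R_p = 1.328 Ω.
V_A = 9.12 × 1.328/7.048 = 1.718 mV.
Branch current I = V_A/R2 = 1.718/9.46 = 0.1816 mA.

I ≈ 0.182 mA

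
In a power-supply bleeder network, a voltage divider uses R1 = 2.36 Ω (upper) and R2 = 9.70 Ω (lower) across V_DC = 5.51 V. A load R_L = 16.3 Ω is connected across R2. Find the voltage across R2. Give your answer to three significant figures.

R2 ‖ R_L = (9.70 × 16.3)/(9.70 + 16.3) = 6.081 Ω.
Voltage divider with the loaded lower leg: V_out = 5.51 × 6.081/(2.36 + 6.081) = 5.51 × 0.7204 = 3.969 V.

V_out ≈ 3.97 V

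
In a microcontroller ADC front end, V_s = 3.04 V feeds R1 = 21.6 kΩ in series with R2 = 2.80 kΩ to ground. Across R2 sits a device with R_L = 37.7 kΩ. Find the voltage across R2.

V_out ≈ 0.327 V

The load sits in parallel with R2, giving an effective lower resistance R2' = R2·R_L/(R2+R_L) = 2.606 kΩ.
Voltage divider with the loaded lower leg: V_out = 3.04 × 2.606/(21.6 + 2.606) = 3.04 × 0.1077 = 0.3273 V.
(Unloaded it would be 0.349 V; the load pulls it down.)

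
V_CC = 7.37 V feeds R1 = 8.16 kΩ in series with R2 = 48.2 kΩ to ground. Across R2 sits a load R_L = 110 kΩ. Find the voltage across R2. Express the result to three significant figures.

R2 ‖ R_L = (48.2 × 110)/(48.2 + 110) = 33.51 kΩ.
Voltage divider with the loaded lower leg: V_out = 7.37 × 33.51/(8.16 + 33.51) = 7.37 × 0.8042 = 5.927 V.

V_out ≈ 5.93 V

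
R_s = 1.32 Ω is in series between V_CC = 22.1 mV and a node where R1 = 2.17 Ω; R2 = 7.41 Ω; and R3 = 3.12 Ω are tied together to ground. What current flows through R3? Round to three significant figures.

Combine the parallel branches: R_p = (1/2.17 + 1/7.41 + 1/3.12)⁻¹ = 1.091 Ω.
V_A by voltage divider: V_A = 22.1 × 1.091/(1.32 + 1.091) = 10.00 mV.
Branch current I = V_A/R3 = 10.00/3.12 = 3.206 mA.

I ≈ 3.21 mA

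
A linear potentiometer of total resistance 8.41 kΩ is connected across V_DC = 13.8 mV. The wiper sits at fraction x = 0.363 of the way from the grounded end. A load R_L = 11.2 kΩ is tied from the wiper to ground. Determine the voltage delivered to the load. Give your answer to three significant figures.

V_out ≈ 4.27 mV

Split the track: R_lower = x·R_p = 3.053 kΩ, R_upper = (1−x)·R_p = 5.357 kΩ.
R_L loads the lower segment: effective lower R = 2.399 kΩ.
Then V_out = V_DC · 2.399/(5.357 + 2.399) = 4.268 mV.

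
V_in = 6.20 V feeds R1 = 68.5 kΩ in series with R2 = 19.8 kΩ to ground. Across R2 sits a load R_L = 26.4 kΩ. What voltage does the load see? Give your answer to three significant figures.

First combine the lower leg with the load: R2 ‖ R_L = 11.31 kΩ.
Voltage divider with the loaded lower leg: V_out = 6.20 × 11.31/(68.5 + 11.31) = 6.20 × 0.1418 = 0.8789 V.

V_out ≈ 0.879 V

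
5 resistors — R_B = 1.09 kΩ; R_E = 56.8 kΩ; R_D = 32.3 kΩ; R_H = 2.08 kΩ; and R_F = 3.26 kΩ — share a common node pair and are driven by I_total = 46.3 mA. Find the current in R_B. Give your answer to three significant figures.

ΣG = 1/1.09 + 1/56.8 + 1/32.3 + 1/2.08 + 1/3.26 = 1.754.
Current divider: I(R_B) = I_total · G_k/ΣG = 46.3 × (0.9174/1.754) = 46.3 × 0.5232 = 24.22 mA.

I ≈ 24.2 mA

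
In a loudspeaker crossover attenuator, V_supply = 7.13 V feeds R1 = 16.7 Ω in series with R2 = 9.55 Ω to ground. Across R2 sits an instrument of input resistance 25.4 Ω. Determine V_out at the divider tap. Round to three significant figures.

First combine the lower leg with the load: R2 ‖ R_L = 6.940 Ω.
Then V_out = V_supply · R2'/(R1 + R2') = 7.13 × 6.940/23.64 = 2.093 V.

V_out ≈ 2.09 V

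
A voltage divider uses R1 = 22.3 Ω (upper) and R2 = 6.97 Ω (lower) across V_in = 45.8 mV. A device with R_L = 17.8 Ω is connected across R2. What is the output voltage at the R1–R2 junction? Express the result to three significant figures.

V_out ≈ 8.40 mV

First combine the lower leg with the load: R2 ‖ R_L = 5.009 Ω.
Then V_out = V_in · R2'/(R1 + R2') = 45.8 × 5.009/27.31 = 8.400 mV.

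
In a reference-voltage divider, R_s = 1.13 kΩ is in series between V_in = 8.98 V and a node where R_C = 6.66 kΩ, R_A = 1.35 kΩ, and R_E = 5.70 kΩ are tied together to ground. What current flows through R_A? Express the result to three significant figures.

I ≈ 3.02 mA

Combine the parallel branches: R_p = (1/6.66 + 1/1.35 + 1/5.70)⁻¹ = 0.9378 kΩ.
V_A by voltage divider: V_A = 8.98 × 0.9378/(1.13 + 0.9378) = 4.073 V.
Branch current I = V_A/R_A = 4.073/1.35 = 3.017 mA.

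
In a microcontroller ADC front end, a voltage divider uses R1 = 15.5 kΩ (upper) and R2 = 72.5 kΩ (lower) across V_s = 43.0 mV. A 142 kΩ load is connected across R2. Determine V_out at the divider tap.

R2 ‖ R_L = (72.5 × 142)/(72.5 + 142) = 48.00 kΩ.
Now apply the divider: V_out = 43.0 × 0.7559 = 32.50 mV.

V_out ≈ 32.5 mV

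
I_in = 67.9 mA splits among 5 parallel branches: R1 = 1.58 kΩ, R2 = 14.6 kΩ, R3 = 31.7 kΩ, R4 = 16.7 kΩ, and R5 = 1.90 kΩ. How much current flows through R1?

I ≈ 32.6 mA

Conductances: ΣG = 1/1.58 + 1/14.6 + 1/31.7 + 1/16.7 + 1/1.90 = 1.319 (1/kΩ).
R1 takes the fraction G_k/ΣG = 0.6329/1.319 = 0.4798, so I = 67.9 × 0.4798 = 32.58 mA.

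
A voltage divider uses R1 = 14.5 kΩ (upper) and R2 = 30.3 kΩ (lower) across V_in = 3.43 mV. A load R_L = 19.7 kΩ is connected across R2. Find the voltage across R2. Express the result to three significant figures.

V_out ≈ 1.55 mV

The load sits in parallel with R2, giving an effective lower resistance R2' = R2·R_L/(R2+R_L) = 11.94 kΩ.
Voltage divider with the loaded lower leg: V_out = 3.43 × 11.94/(14.5 + 11.94) = 3.43 × 0.4516 = 1.549 mV.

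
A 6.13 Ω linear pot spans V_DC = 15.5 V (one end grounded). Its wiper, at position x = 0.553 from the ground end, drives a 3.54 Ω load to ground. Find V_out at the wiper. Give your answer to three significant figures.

V_out ≈ 6.00 V

The pot divides into 2.740 Ω above the wiper and 3.390 Ω below.
(x·R_p) ‖ R_L = 1.732 Ω.
V_out = 15.5 × 1.732/(2.740 + 1.732) = 6.002 V.
(Unloaded: V_out = x·V_DC = 8.57 V.)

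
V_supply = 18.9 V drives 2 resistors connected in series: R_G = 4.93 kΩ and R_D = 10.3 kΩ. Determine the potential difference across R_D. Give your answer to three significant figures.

V ≈ 12.8 V

Total series resistance ΣR = 4.93 + 10.3 = 15.23 kΩ.
V = V_supply · R/ΣR = 18.9 × 0.6763 = 12.78 V.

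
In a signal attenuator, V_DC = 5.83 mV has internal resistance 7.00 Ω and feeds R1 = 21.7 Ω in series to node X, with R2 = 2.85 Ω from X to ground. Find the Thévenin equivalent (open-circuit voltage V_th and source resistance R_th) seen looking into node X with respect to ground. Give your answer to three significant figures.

V_th ≈ 0.527 mV, R_th ≈ 2.59 Ω

R1' = 7.00 + 21.7 = 28.70 Ω (source resistance + R1).
Open-circuit (no load on X): V_th = V_DC · R2/(R1' + R2) = 5.83 × 2.85/(28.70 + 2.85) = 0.5266 mV.
Zeroing V_DC shorts the top of R1' to ground, so R_th = R1' ‖ R2 = 2.593 Ω.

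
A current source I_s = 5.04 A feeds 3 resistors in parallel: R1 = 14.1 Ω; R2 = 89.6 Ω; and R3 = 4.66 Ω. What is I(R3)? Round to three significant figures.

I ≈ 3.65 A

ΣG = 1/14.1 + 1/89.6 + 1/4.66 = 0.2967.
By the current-divider rule, I = I_s · G_k/ΣG = 5.04 × 0.7233 = 3.646 A.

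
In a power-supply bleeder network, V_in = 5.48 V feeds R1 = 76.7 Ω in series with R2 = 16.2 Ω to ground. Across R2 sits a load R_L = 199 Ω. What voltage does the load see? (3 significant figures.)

V_out ≈ 0.895 V

R2 ‖ R_L = (16.2 × 199)/(16.2 + 199) = 14.98 Ω.
Then V_out = V_in · R2'/(R1 + R2') = 5.48 × 14.98/91.68 = 0.8954 V.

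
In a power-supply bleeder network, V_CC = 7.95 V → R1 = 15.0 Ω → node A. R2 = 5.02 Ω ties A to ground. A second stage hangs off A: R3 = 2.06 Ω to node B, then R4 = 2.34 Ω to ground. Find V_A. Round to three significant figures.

The second stage (R3 + R4 = 4.400 Ω) loads node A in parallel with R2.
Effective lower resistance at A: R2 ‖ 4.400 = 2.345 Ω.
So V_A = 7.95 × 0.1352 = 1.075 V.

V_A ≈ 1.07 V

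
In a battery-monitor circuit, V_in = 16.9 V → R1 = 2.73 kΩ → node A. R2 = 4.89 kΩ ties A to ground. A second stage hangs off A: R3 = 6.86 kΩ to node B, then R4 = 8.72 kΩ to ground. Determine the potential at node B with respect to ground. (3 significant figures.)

V_B ≈ 5.46 V

Looking into the second stage from A: R3 + R4 = 15.58 kΩ appears in parallel with R2.
Effective lower resistance at A: R2 ‖ 15.58 = 3.722 kΩ.
First divider: V_A = V_in · 3.722/(2.73 + 3.722) = 9.749 V.
Stage 2 is unloaded, so V_B = V_A · R4/(R3+R4) = 9.749 × 8.72/15.58 = 5.456 V.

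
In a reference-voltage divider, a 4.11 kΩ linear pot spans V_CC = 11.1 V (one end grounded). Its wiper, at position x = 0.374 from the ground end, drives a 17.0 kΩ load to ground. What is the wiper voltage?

The pot divides into 2.573 kΩ above the wiper and 1.537 kΩ below.
(x·R_p) ‖ R_L = 1.410 kΩ.
Then V_out = V_CC · 1.410/(2.573 + 1.410) = 3.929 V.

V_out ≈ 3.93 V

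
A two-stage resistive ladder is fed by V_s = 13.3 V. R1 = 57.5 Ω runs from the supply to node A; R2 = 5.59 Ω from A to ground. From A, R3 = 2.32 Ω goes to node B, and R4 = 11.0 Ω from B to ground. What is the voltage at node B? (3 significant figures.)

The second stage (R3 + R4 = 13.32 Ω) loads node A in parallel with R2.
Effective lower resistance at A: R2 ‖ 13.32 = 3.938 Ω.
First divider: V_A = V_s · 3.938/(57.5 + 3.938) = 0.8524 V.
Stage 2 is unloaded, so V_B = V_A · R4/(R3+R4) = 0.8524 × 11.0/13.32 = 0.7039 V.

V_B ≈ 0.704 V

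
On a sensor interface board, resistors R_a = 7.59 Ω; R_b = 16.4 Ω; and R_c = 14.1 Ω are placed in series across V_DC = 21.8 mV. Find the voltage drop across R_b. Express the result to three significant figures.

V ≈ 9.39 mV

ΣR = 7.59 + 16.4 + 14.1 = 38.09 Ω.
V = V_DC · R/ΣR = 21.8 × 0.4306 = 9.386 mV.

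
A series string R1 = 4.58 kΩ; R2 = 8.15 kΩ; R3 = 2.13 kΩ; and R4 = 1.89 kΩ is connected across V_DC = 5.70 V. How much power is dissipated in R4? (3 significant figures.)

P ≈ 0.219 mW

The common current is I = 5.70/16.75 = 0.3403 mA.
V(R4) = I·R = 0.6432 V; P = V·I = 0.6432 × 0.3403 = 0.2189 mW.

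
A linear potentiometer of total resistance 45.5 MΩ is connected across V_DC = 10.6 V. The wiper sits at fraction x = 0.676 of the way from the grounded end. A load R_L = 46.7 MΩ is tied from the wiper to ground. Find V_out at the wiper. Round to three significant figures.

V_out ≈ 5.91 V

The pot divides into 14.74 MΩ above the wiper and 30.76 MΩ below.
(x·R_p) ‖ R_L = 18.54 MΩ.
Then V_out = V_DC · 18.54/(14.74 + 18.54) = 5.905 V.
(Unloaded: V_out = x·V_DC = 7.17 V.)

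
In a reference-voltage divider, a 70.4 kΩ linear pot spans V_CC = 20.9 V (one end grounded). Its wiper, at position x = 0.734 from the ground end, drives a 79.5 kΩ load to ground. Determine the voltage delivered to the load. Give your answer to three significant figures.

The pot divides into 18.73 kΩ above the wiper and 51.67 kΩ below.
Lower segment in parallel with the load: 51.67 ‖ 79.5 = 31.32 kΩ.
Loaded-divider output: V_out = 20.9 × 0.6258 = 13.08 V.

V_out ≈ 13.1 V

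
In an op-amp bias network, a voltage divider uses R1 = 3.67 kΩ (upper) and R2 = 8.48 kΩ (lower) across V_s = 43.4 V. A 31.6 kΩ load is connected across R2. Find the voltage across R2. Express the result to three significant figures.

The load sits in parallel with R2, giving an effective lower resistance R2' = R2·R_L/(R2+R_L) = 6.686 kΩ.
Voltage divider with the loaded lower leg: V_out = 43.4 × 6.686/(3.67 + 6.686) = 43.4 × 0.6456 = 28.02 V.

V_out ≈ 28.0 V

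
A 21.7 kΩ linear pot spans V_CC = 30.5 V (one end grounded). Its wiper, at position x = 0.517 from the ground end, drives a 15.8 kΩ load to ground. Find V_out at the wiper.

The pot divides into 10.48 kΩ above the wiper and 11.22 kΩ below.
R_L loads the lower segment: effective lower R = 6.561 kΩ.
Then V_out = V_CC · 6.561/(10.48 + 6.561) = 11.74 V.

V_out ≈ 11.7 V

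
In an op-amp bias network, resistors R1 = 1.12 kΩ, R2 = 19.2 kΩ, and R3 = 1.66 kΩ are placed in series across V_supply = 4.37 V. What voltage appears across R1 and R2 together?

Series total: ΣR = 1.12 + 19.2 + 1.66 = 21.98 kΩ.
R_{R1..R2} = 1.12 + 19.2 = 20.32 kΩ.
Voltage divider: V = V_supply · (20.32 / 21.98) = 4.37 × 0.9245 = 4.040 V.

V ≈ 4.04 V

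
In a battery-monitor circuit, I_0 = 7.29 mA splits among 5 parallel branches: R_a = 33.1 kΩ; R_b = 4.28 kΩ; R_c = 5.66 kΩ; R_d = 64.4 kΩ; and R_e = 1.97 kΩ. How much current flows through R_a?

I ≈ 0.229 mA

ΣG = 1/33.1 + 1/4.28 + 1/5.66 + 1/64.4 + 1/1.97 = 0.9637.
R_a takes the fraction G_k/ΣG = 0.03021/0.9637 = 0.03135, so I = 7.29 × 0.03135 = 0.2285 mA.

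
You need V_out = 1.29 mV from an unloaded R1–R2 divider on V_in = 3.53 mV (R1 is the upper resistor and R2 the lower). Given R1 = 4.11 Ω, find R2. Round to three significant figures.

R2 ≈ 2.37 Ω

The divider ratio is R2/(R1+R2) = 1.29/3.53 = 0.3654.
R2 = R1 · 0.3654/(1 − 0.3654) = 2.367 Ω.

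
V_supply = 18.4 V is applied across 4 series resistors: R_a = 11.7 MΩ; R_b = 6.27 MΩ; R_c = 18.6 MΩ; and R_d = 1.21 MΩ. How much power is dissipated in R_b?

P ≈ 1.49 µW

Series current I = V_supply/ΣR = 18.4/37.78 = 0.4870 µA.
P(R_b) = I²·R_b = (0.4870)² × 6.27 = 1.487 µW.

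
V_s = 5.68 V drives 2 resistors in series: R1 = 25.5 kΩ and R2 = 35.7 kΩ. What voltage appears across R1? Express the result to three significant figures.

V ≈ 2.37 V

Series total: ΣR = 25.5 + 35.7 = 61.20 kΩ.
Voltage divider: V = V_s · (25.50 / 61.20) = 5.68 × 0.4167 = 2.367 V.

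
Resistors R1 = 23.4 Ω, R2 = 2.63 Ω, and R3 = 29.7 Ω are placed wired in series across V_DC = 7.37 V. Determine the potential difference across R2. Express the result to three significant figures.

ΣR = 23.4 + 2.63 + 29.7 = 55.73 Ω.
V = V_DC · R/ΣR = 7.37 × 0.04719 = 0.3478 V.

V ≈ 0.348 V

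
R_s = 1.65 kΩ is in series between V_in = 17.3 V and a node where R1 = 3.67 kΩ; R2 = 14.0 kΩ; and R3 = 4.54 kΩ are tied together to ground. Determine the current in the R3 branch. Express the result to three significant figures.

I ≈ 1.97 mA

Parallel bank: R_p = 1/(1/3.67 + 1/14.0 + 1/4.54) = 1.773 kΩ.
Node voltage V_A = V_in · R_p/(R_s + R_p) = 17.3 × 0.5179 = 8.960 V.
Branch current I = V_A/R3 = 8.960/4.54 = 1.973 mA.
(Equivalently: I_total = 5.055 mA, then current-divider fraction G_k/ΣG = 0.3904.)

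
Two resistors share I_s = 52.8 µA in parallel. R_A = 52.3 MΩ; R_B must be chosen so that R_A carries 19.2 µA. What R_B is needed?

The fraction through R_A equals R_B/(R_A+R_B).
19.2/52.8 = R_B/(R_A + R_B) → R_B = R_A · (0.3636)/(1 − 0.3636) = 52.3 × 0.5714 = 29.89 MΩ.

R_B ≈ 29.9 MΩ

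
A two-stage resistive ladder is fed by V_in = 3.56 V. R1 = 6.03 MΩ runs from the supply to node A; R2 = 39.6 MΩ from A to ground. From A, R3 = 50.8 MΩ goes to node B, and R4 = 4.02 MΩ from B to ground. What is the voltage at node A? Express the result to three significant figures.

Looking into the second stage from A: R3 + R4 = 54.82 MΩ appears in parallel with R2.
R2 ‖ (R3+R4) = 22.99 MΩ.
V_A = 3.56 × 22.99/(6.03 + 22.99) = 2.820 V.

V_A ≈ 2.82 V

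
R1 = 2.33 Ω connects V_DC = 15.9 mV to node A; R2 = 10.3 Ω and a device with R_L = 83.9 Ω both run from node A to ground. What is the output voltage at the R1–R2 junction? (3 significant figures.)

V_out ≈ 12.7 mV

The load sits in parallel with R2, giving an effective lower resistance R2' = R2·R_L/(R2+R_L) = 9.174 Ω.
Then V_out = V_DC · R2'/(R1 + R2') = 15.9 × 9.174/11.50 = 12.68 mV.
(Unloaded it would be 13.0 mV; the load pulls it down.)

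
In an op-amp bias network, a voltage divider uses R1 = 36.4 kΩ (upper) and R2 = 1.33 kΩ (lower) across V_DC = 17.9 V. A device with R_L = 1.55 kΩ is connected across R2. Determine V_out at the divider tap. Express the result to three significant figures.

The load sits in parallel with R2, giving an effective lower resistance R2' = R2·R_L/(R2+R_L) = 0.7158 kΩ.
Now apply the divider: V_out = 17.9 × 0.01929 = 0.3452 V.

V_out ≈ 0.345 V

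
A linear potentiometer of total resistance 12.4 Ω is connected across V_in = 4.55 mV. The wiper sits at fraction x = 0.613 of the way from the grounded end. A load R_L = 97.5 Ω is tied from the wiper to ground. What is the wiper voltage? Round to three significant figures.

V_out ≈ 2.71 mV

Split the track: R_lower = x·R_p = 7.601 Ω, R_upper = (1−x)·R_p = 4.799 Ω.
(x·R_p) ‖ R_L = 7.051 Ω.
Then V_out = V_in · 7.051/(4.799 + 7.051) = 2.707 mV.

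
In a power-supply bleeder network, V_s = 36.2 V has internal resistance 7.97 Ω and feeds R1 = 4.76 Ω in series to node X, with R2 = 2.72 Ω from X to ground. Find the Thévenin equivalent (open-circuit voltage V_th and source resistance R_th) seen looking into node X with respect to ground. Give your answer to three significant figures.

R1' = 7.97 + 4.76 = 12.73 Ω (source resistance + R1).
Open-circuit (no load on X): V_th = V_s · R2/(R1' + R2) = 36.2 × 2.72/(12.73 + 2.72) = 6.373 V.
With V_s suppressed (replaced by a short), R_th = R1' ‖ R2 = (12.73 × 2.72)/(12.73 + 2.72) = 2.241 Ω.

V_th ≈ 6.37 V, R_th ≈ 2.24 Ω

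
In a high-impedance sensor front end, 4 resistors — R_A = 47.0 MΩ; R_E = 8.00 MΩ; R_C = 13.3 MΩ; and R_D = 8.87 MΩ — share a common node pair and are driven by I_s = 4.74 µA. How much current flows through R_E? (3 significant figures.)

I ≈ 1.77 µA

Conductances: ΣG = 1/47.0 + 1/8.00 + 1/13.3 + 1/8.87 = 0.3342 (1/MΩ).
R_E takes the fraction G_k/ΣG = 0.1250/0.3342 = 0.3740, so I = 4.74 × 0.3740 = 1.773 µA.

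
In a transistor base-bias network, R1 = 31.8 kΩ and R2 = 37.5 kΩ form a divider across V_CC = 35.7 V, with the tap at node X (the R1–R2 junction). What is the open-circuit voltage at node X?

V_th ≈ 19.3 V

Open-circuit (no load on X): V_th = V_CC · R2/(R1 + R2) = 35.7 × 37.5/(31.80 + 37.5) = 19.32 V.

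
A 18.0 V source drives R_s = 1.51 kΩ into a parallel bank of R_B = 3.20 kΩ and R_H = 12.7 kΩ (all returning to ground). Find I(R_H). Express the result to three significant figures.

Equivalent of the parallel group: R_p = 2.556 kΩ.
Node voltage V_A = V_in · R_p/(R_s + R_p) = 18.0 × 0.6286 = 11.32 V.
Branch current I = V_A/R_H = 11.32/12.7 = 0.8910 mA.
(Equivalently: I_total = 4.427 mA, then current-divider fraction G_k/ΣG = 0.2013.)

I ≈ 0.891 mA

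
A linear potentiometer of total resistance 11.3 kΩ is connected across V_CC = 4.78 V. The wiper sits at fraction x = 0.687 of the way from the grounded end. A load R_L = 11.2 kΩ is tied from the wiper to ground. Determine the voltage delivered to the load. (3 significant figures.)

V_out ≈ 2.70 V

Split the track: R_lower = x·R_p = 7.763 kΩ, R_upper = (1−x)·R_p = 3.537 kΩ.
Lower segment in parallel with the load: 7.763 ‖ 11.2 = 4.585 kΩ.
Then V_out = V_CC · 4.585/(3.537 + 4.585) = 2.698 V.
(Unloaded: V_out = x·V_CC = 3.28 V.)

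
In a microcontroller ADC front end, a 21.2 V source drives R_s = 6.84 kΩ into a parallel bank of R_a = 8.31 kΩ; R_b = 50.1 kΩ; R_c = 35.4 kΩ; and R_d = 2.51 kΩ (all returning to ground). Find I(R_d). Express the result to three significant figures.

I ≈ 1.73 mA

Combine the parallel branches: R_p = (1/8.31 + 1/50.1 + 1/35.4 + 1/2.51)⁻¹ = 1.764 kΩ.
Node voltage V_A = V_DC · R_p/(R_s + R_p) = 21.2 × 0.2050 = 4.346 V.
I(R_d) = V_A / R_d = 4.346/2.51 = 1.732 mA.
(Check via current divider: I_total = 2.464 mA; share G_k/ΣG = 0.7027 → same result.)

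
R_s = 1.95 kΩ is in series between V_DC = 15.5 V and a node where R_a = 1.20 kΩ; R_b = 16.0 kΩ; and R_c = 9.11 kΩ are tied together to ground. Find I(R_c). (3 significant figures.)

I ≈ 0.575 mA

Parallel bank: R_p = 1/(1/1.20 + 1/16.0 + 1/9.11) = 0.9944 kΩ.
V_A by voltage divider: V_A = 15.5 × 0.9944/(1.95 + 0.9944) = 5.235 V.
I(R_c) = V_A / R_c = 5.235/9.11 = 0.5746 mA.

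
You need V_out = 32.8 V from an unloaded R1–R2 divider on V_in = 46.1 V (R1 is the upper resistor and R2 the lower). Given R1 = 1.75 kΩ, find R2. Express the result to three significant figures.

R2 ≈ 4.32 kΩ

V_out/V_in = R2/(R1+R2) = 0.7115.
So R2 = R1 · V_out/(V_in − V_out) = 1.75 × 32.8/(46.1 − 32.8) = 1.75 × 2.466 = 4.316 kΩ.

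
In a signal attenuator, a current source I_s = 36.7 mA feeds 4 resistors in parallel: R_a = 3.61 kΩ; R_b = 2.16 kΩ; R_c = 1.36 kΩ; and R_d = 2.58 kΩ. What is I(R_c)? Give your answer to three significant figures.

Total conductance ΣG = 1/3.61 + 1/2.16 + 1/1.36 + 1/2.58 = 1.863 (units of 1/kΩ).
R_c takes the fraction G_k/ΣG = 0.7353/1.863 = 0.3947, so I = 36.7 × 0.3947 = 14.49 mA.

I ≈ 14.5 mA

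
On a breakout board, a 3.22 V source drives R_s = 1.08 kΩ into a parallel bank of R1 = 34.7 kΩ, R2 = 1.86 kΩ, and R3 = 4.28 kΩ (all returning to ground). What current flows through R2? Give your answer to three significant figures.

I ≈ 0.929 mA

Combine the parallel branches: R_p = (1/34.7 + 1/1.86 + 1/4.28)⁻¹ = 1.250 kΩ.
V_A by voltage divider: V_A = 3.22 × 1.250/(1.08 + 1.250) = 1.727 V.
I(R2) = V_A / R2 = 1.727/1.86 = 0.9287 mA.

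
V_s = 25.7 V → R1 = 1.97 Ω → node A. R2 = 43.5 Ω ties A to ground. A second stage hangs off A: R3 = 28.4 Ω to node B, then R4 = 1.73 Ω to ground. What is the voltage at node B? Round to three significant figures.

V_B ≈ 1.33 V

The second stage (R3 + R4 = 30.13 Ω) loads node A in parallel with R2.
Effective lower resistance at A: R2 ‖ 30.13 = 17.80 Ω.
V_A = 25.7 × 17.80/(1.97 + 17.80) = 23.14 V.
Stage 2 is unloaded, so V_B = V_A · R4/(R3+R4) = 23.14 × 1.73/30.13 = 1.329 V.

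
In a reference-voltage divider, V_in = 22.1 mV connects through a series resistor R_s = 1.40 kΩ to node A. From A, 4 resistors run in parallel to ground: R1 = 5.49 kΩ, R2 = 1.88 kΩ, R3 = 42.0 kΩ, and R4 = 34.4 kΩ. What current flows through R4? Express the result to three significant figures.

Parallel bank: R_p = 1/(1/5.49 + 1/1.88 + 1/42.0 + 1/34.4) = 1.304 kΩ.
V_A = 22.1 × 1.304/2.704 = 10.66 mV.
Branch current I = V_A/R4 = 10.66/34.4 = 0.3098 µA.

I ≈ 0.310 µA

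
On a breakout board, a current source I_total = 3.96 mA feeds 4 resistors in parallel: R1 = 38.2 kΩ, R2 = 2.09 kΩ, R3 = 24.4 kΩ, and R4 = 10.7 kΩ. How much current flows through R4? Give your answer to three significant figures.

Total conductance ΣG = 1/38.2 + 1/2.09 + 1/24.4 + 1/10.7 = 0.6391 (units of 1/kΩ).
By the current-divider rule, I = I_total · G_k/ΣG = 3.96 × 0.1462 = 0.5791 mA.

I ≈ 0.579 mA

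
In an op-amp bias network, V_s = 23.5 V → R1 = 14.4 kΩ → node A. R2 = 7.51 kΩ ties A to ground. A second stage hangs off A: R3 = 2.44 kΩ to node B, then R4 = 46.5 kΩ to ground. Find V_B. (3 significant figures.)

V_B ≈ 6.95 V

Node A sees R2 in parallel with the series input of stage 2, R3 + R4 = 48.94 kΩ.
R2 ‖ (R3+R4) = 6.511 kΩ.
First divider: V_A = V_s · 6.511/(14.4 + 6.511) = 7.317 V.
Then the unloaded second divider: V_B = V_A × R4/(R3+R4) = 7.317 × 0.9501 = 6.952 V.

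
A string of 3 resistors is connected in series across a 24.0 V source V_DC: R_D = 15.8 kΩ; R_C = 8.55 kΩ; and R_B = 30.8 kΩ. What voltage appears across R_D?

Series total: ΣR = 15.8 + 8.55 + 30.8 = 55.15 kΩ.
V = V_DC · R/ΣR = 24.0 × 0.2865 = 6.876 V.

V ≈ 6.88 V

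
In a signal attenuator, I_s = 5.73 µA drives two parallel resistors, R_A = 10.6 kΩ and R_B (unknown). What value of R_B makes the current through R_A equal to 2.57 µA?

R_B ≈ 8.62 kΩ

In a two-way split, I_A/I_s = R_B/(R_A + R_B).
With f = 0.4485, R_B = R_A · f/(1−f) = 10.6 × 0.8133 = 8.621 kΩ.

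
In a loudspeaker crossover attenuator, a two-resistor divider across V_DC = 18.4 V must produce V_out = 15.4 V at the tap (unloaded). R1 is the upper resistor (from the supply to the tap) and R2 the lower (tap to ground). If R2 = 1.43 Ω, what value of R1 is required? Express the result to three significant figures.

The divider ratio is R2/(R1+R2) = 15.4/18.4 = 0.8370.
Rearranging, R1 = R2·(1−k)/k = 1.43 × 0.1948 = 0.2786 Ω.

R1 ≈ 0.279 Ω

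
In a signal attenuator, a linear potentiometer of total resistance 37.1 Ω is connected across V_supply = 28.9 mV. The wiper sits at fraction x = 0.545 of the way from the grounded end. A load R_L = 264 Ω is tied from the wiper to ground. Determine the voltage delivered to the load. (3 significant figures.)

Lower segment x·R_p = 20.22 Ω; upper segment (1−x)·R_p = 16.88 Ω.
Lower segment in parallel with the load: 20.22 ‖ 264 = 18.78 Ω.
Then V_out = V_supply · 18.78/(16.88 + 18.78) = 15.22 mV.

V_out ≈ 15.2 mV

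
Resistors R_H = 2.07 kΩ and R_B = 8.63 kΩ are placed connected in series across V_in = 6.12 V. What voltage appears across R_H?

V ≈ 1.18 V

Total series resistance ΣR = 2.07 + 8.63 = 10.70 kΩ.
V = V_in · R/ΣR = 6.12 × 0.1935 = 1.184 V.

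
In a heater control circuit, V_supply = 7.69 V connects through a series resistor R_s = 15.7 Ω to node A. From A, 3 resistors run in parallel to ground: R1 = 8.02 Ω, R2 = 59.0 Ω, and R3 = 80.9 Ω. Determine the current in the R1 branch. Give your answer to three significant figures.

I ≈ 0.281 A

Parallel bank: R_p = 1/(1/8.02 + 1/59.0 + 1/80.9) = 6.494 Ω.
V_A by voltage divider: V_A = 7.69 × 6.494/(15.7 + 6.494) = 2.250 V.
I(R1) = V_A / R1 = 2.250/8.02 = 0.2805 A.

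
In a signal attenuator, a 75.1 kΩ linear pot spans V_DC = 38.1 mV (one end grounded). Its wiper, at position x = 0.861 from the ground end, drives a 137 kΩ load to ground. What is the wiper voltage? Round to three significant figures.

Lower segment x·R_p = 64.66 kΩ; upper segment (1−x)·R_p = 10.44 kΩ.
(x·R_p) ‖ R_L = 43.93 kΩ.
Then V_out = V_DC · 43.93/(10.44 + 43.93) = 30.78 mV.
(Unloaded: V_out = x·V_DC = 32.8 mV.)

V_out ≈ 30.8 mV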